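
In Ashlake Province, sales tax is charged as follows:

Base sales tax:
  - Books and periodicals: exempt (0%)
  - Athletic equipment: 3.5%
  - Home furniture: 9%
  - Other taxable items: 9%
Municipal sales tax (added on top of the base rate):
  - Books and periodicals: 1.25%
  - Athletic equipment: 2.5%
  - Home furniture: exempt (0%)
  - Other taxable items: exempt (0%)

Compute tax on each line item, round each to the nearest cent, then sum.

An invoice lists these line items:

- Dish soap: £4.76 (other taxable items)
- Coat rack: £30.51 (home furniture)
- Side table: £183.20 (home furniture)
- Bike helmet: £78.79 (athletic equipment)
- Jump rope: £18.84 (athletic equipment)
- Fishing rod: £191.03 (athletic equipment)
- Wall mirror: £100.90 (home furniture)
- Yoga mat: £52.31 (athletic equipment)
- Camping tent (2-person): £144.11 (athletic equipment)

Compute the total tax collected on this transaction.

£57.86

Dish soap £4.76: other taxable items → 9% + 0% municipal = 9% → £0.43
Coat rack £30.51: home furniture → 9% + 0% municipal = 9% → £2.75
Side table £183.20: home furniture → 9% + 0% municipal = 9% → £16.49
Bike helmet £78.79: athletic equipment → 3.5% + 2.5% municipal = 6% → £4.73
Jump rope £18.84: athletic equipment → 3.5% + 2.5% municipal = 6% → £1.13
Fishing rod £191.03: athletic equipment → 3.5% + 2.5% municipal = 6% → £11.46
Wall mirror £100.90: home furniture → 9% + 0% municipal = 9% → £9.08
Yoga mat £52.31: athletic equipment → 3.5% + 2.5% municipal = 6% → £3.14
Camping tent (2-person) £144.11: athletic equipment → 3.5% + 2.5% municipal = 6% → £8.65
Total tax = £0.43 + £2.75 + £16.49 + £4.73 + £1.13 + £11.46 + £9.08 + £3.14 + £8.65 = £57.86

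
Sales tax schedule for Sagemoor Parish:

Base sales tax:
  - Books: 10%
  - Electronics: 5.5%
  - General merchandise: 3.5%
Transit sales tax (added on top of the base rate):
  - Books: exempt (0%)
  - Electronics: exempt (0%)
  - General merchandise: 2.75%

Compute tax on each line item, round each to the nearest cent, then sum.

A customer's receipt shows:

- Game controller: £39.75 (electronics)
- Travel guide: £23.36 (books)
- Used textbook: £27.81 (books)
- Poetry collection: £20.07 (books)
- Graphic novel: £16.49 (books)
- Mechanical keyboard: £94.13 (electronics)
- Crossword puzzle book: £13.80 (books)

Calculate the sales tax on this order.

Game controller £39.75: electronics → 5.5% + 0% transit = 5.5% → £2.19
Travel guide £23.36: books → 10% + 0% transit = 10% → £2.34
Used textbook £27.81: books → 10% + 0% transit = 10% → £2.78
Poetry collection £20.07: books → 10% + 0% transit = 10% → £2.01
Graphic novel £16.49: books → 10% + 0% transit = 10% → £1.65
Mechanical keyboard £94.13: electronics → 5.5% + 0% transit = 5.5% → £5.18
Crossword puzzle book £13.80: books → 10% + 0% transit = 10% → £1.38
Total tax = £2.19 + £2.34 + £2.78 + £2.01 + £1.65 + £5.18 + £1.38 = £17.53

£17.53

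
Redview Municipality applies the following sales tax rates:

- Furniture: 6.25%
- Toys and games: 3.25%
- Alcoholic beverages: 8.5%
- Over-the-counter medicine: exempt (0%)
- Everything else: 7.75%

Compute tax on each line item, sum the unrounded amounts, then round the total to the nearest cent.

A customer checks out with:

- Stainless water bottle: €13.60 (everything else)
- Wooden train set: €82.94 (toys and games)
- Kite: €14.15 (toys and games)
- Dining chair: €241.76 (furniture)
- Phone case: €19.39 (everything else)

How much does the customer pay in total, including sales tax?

€392.66

Stainless water bottle €13.60: everything else → 7.75% → €1.054
Wooden train set €82.94: toys and games → 3.25% → €2.69555
Kite €14.15: toys and games → 3.25% → €0.459875
Dining chair €241.76: furniture → 6.25% → €15.11
Phone case €19.39: everything else → 7.75% → €1.502725
Subtotal = €371.84; unrounded tax = €20.82215 → €20.82; total due = €392.66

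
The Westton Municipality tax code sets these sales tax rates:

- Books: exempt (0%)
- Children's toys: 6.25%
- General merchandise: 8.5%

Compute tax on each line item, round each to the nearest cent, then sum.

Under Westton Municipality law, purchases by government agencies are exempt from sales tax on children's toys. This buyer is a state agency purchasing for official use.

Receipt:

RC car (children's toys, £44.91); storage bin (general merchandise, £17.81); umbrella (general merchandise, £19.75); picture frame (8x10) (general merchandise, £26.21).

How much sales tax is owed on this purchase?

RC car £44.91: children's toys, buyer-exempt → 0% → £0.00
Storage bin £17.81: general merchandise → 8.5% → £1.51
Umbrella £19.75: general merchandise → 8.5% → £1.68
Picture frame (8x10) £26.21: general merchandise → 8.5% → £2.23
Total tax = £1.51 + £1.68 + £2.23 = £5.42

£5.42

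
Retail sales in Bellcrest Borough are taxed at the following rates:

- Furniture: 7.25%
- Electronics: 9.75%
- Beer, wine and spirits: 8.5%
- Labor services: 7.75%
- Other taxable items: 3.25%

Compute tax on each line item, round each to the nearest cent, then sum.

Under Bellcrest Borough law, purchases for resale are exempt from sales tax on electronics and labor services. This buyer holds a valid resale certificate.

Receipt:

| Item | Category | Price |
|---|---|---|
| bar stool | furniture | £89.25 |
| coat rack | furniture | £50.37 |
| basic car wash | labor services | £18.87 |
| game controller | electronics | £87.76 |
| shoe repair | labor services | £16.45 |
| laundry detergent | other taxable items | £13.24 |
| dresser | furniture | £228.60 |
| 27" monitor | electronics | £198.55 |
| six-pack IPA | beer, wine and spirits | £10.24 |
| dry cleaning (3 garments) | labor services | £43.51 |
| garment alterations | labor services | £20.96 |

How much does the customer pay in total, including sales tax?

Bar stool £89.25: furniture → 7.25% → £6.47
Coat rack £50.37: furniture → 7.25% → £3.65
Basic car wash £18.87: labor services, buyer-exempt → 0% → £0.00
Game controller £87.76: electronics, buyer-exempt → 0% → £0.00
Shoe repair £16.45: labor services, buyer-exempt → 0% → £0.00
Laundry detergent £13.24: other taxable items → 3.25% → £0.43
Dresser £228.60: furniture → 7.25% → £16.57
27" monitor £198.55: electronics, buyer-exempt → 0% → £0.00
Six-pack IPA £10.24: beer, wine and spirits → 8.5% → £0.87
Dry cleaning (3 garments) £43.51: labor services, buyer-exempt → 0% → £0.00
Garment alterations £20.96: labor services, buyer-exempt → 0% → £0.00
Subtotal = £777.80; tax = £27.99; total due = £805.79

£805.79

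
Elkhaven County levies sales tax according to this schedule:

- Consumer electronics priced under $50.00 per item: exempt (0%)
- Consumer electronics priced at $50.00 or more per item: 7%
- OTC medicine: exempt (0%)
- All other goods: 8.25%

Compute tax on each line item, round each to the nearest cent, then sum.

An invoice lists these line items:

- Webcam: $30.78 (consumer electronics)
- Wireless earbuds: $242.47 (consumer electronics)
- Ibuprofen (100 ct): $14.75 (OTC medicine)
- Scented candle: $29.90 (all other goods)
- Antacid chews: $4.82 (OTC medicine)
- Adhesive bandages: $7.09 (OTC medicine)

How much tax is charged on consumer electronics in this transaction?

$16.97

Webcam $30.78: consumer electronics, under $50.00 → 0% → $0.00
Wireless earbuds $242.47: consumer electronics, $50.00 or more → 7% → $16.97
Tax on consumer electronics = $0.00 + $16.97 = $16.97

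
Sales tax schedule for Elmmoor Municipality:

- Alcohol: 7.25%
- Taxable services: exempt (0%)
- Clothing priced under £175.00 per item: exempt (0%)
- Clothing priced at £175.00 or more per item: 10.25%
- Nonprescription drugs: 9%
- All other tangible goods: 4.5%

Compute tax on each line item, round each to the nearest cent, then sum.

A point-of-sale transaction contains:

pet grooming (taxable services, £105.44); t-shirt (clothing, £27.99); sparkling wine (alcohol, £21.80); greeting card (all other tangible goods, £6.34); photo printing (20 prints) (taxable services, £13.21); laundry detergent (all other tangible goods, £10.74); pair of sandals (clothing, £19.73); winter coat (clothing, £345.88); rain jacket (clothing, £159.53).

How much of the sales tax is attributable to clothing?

T-shirt £27.99: clothing, under £175.00 → 0% → £0.00
Pair of sandals £19.73: clothing, under £175.00 → 0% → £0.00
Winter coat £345.88: clothing, £175.00 or more → 10.25% → £35.45
Rain jacket £159.53: clothing, under £175.00 → 0% → £0.00
Tax on clothing = £0.00 + £0.00 + £35.45 + £0.00 = £35.45

£35.45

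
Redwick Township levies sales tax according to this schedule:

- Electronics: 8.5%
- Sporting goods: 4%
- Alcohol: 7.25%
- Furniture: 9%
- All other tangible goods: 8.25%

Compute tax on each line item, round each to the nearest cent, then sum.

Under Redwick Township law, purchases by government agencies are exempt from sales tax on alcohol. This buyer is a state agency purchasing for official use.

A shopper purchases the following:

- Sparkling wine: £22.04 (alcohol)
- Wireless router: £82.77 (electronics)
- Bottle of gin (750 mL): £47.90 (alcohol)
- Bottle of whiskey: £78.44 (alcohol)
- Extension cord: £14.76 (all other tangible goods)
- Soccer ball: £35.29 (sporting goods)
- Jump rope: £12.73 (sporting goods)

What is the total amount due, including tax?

Sparkling wine £22.04: alcohol, buyer-exempt → 0% → £0.00
Wireless router £82.77: electronics → 8.5% → £7.04
Bottle of gin (750 mL) £47.90: alcohol, buyer-exempt → 0% → £0.00
Bottle of whiskey £78.44: alcohol, buyer-exempt → 0% → £0.00
Extension cord £14.76: all other tangible goods → 8.25% → £1.22
Soccer ball £35.29: sporting goods → 4% → £1.41
Jump rope £12.73: sporting goods → 4% → £0.51
Subtotal = £293.93; tax = £10.18; total due = £304.11

£304.11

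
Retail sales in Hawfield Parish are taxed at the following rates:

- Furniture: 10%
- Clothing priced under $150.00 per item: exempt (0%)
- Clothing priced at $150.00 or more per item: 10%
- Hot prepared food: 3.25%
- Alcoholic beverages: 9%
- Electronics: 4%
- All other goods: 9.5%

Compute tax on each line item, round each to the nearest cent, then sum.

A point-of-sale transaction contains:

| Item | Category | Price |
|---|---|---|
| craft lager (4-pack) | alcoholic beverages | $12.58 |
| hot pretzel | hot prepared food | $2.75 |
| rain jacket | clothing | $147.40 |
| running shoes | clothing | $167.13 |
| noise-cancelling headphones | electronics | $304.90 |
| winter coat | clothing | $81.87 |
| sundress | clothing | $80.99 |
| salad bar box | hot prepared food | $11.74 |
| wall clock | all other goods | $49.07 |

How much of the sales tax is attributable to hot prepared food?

$0.47

Hot pretzel $2.75: hot prepared food → 3.25% → $0.09
Salad bar box $11.74: hot prepared food → 3.25% → $0.38
Tax on hot prepared food = $0.09 + $0.38 = $0.47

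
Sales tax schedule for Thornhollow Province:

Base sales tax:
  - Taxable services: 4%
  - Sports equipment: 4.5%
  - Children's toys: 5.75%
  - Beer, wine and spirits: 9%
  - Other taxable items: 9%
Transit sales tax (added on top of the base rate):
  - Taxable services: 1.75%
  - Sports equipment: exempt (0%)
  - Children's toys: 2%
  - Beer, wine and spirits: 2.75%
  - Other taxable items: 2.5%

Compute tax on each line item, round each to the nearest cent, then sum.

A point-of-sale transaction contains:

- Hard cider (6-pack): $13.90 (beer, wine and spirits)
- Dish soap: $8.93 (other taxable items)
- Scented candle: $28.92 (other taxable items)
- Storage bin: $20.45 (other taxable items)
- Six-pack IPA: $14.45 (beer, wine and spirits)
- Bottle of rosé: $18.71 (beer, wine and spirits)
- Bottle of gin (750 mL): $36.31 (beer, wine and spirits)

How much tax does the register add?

Hard cider (6-pack) $13.90: beer, wine and spirits → 9% + 2.75% transit = 11.75% → $1.63
Dish soap $8.93: other taxable items → 9% + 2.5% transit = 11.5% → $1.03
Scented candle $28.92: other taxable items → 9% + 2.5% transit = 11.5% → $3.33
Storage bin $20.45: other taxable items → 9% + 2.5% transit = 11.5% → $2.35
Six-pack IPA $14.45: beer, wine and spirits → 9% + 2.75% transit = 11.75% → $1.70
Bottle of rosé $18.71: beer, wine and spirits → 9% + 2.75% transit = 11.75% → $2.20
Bottle of gin (750 mL) $36.31: beer, wine and spirits → 9% + 2.75% transit = 11.75% → $4.27
Total tax = $1.63 + $1.03 + $3.33 + $2.35 + $1.70 + $2.20 + $4.27 = $16.51

$16.51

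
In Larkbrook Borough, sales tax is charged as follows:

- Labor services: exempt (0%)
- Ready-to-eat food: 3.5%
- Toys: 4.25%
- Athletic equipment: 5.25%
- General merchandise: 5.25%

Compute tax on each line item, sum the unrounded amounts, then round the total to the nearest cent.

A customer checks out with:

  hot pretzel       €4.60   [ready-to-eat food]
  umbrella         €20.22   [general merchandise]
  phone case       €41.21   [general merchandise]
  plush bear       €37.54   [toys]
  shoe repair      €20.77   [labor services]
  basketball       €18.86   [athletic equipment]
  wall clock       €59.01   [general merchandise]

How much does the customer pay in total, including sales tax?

€211.28

Hot pretzel €4.60: ready-to-eat food → 3.5% → €0.161
Umbrella €20.22: general merchandise → 5.25% → €1.06155
Phone case €41.21: general merchandise → 5.25% → €2.163525
Plush bear €37.54: toys → 4.25% → €1.59545
Shoe repair €20.77: labor services → 0% → €0.00
Basketball €18.86: athletic equipment → 5.25% → €0.99015
Wall clock €59.01: general merchandise → 5.25% → €3.098025
Subtotal = €202.21; unrounded tax = €9.0697 → €9.07; total due = €211.28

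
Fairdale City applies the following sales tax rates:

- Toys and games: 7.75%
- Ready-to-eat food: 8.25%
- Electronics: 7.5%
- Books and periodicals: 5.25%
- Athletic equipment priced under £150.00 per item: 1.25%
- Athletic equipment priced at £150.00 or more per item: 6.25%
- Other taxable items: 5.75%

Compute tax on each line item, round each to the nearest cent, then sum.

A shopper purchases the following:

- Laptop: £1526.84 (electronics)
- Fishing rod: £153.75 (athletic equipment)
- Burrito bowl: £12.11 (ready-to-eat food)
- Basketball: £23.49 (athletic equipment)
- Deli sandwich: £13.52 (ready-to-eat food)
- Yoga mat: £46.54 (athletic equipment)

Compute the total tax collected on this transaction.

£127.11

Laptop £1526.84: electronics → 7.5% → £114.51
Fishing rod £153.75: athletic equipment, £150.00 or more → 6.25% → £9.61
Burrito bowl £12.11: ready-to-eat food → 8.25% → £1.00
Basketball £23.49: athletic equipment, under £150.00 → 1.25% → £0.29
Deli sandwich £13.52: ready-to-eat food → 8.25% → £1.12
Yoga mat £46.54: athletic equipment, under £150.00 → 1.25% → £0.58
Total tax = £114.51 + £9.61 + £1.00 + £0.29 + £1.12 + £0.58 = £127.11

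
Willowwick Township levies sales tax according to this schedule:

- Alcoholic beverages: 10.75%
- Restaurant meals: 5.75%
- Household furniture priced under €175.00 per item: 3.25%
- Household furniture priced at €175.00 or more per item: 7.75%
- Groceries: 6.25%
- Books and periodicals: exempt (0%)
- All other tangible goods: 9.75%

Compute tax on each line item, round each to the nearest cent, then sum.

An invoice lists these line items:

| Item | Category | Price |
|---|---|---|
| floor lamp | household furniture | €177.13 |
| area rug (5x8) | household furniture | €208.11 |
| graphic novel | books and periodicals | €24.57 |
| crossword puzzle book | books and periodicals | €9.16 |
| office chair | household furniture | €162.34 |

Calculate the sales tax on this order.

€35.14

Floor lamp €177.13: household furniture, €175.00 or more → 7.75% → €13.73
Area rug (5x8) €208.11: household furniture, €175.00 or more → 7.75% → €16.13
Graphic novel €24.57: books and periodicals → 0% → €0.00
Crossword puzzle book €9.16: books and periodicals → 0% → €0.00
Office chair €162.34: household furniture, under €175.00 → 3.25% → €5.28
Total tax = €13.73 + €16.13 + €5.28 = €35.14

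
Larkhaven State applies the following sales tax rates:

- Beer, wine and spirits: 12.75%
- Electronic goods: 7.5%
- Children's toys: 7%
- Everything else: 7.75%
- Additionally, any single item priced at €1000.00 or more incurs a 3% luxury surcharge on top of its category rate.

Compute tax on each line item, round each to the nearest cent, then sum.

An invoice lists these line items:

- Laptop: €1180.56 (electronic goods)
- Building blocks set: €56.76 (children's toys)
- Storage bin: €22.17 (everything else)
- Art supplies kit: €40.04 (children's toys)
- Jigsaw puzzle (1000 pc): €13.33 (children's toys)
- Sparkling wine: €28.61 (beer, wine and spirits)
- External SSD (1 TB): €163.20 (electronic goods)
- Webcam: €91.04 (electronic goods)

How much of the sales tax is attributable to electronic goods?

€143.03

Laptop €1180.56: electronic goods → 7.5% + 3% surcharge = 10.5% → €123.96
External SSD (1 TB) €163.20: electronic goods → 7.5% → €12.24
Webcam €91.04: electronic goods → 7.5% → €6.83
Tax on electronic goods = €123.96 + €12.24 + €6.83 = €143.03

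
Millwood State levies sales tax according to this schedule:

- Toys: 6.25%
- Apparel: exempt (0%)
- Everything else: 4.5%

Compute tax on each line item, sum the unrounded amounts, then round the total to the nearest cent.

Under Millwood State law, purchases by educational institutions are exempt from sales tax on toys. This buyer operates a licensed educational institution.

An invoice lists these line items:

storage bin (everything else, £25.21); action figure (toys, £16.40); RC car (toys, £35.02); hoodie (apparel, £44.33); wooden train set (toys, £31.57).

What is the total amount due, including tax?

Storage bin £25.21: everything else → 4.5% → £1.13445
Action figure £16.40: toys, buyer-exempt → 0% → £0.00
RC car £35.02: toys, buyer-exempt → 0% → £0.00
Hoodie £44.33: apparel → 0% → £0.00
Wooden train set £31.57: toys, buyer-exempt → 0% → £0.00
Subtotal = £152.53; unrounded tax = £1.13445 → £1.13; total due = £153.66

£153.66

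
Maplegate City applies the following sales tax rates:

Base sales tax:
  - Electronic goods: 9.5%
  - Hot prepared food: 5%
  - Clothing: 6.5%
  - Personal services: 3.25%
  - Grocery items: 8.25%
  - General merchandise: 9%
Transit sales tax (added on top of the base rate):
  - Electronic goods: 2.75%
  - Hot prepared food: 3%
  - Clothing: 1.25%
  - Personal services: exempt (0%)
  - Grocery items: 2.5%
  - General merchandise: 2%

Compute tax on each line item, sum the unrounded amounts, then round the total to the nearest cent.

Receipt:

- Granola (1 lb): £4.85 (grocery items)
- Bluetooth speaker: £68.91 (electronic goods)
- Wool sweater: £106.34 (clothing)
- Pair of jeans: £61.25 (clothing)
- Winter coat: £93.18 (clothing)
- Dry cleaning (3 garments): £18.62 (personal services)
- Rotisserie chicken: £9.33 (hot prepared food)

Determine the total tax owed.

£30.52

Granola (1 lb) £4.85: grocery items → 8.25% + 2.5% transit = 10.75% → £0.521375
Bluetooth speaker £68.91: electronic goods → 9.5% + 2.75% transit = 12.25% → £8.441475
Wool sweater £106.34: clothing → 6.5% + 1.25% transit = 7.75% → £8.24135
Pair of jeans £61.25: clothing → 6.5% + 1.25% transit = 7.75% → £4.746875
Winter coat £93.18: clothing → 6.5% + 1.25% transit = 7.75% → £7.22145
Dry cleaning (3 garments) £18.62: personal services → 3.25% + 0% transit = 3.25% → £0.60515
Rotisserie chicken £9.33: hot prepared food → 5% + 3% transit = 8% → £0.7464
Unrounded tax sum = £30.524075 → £30.52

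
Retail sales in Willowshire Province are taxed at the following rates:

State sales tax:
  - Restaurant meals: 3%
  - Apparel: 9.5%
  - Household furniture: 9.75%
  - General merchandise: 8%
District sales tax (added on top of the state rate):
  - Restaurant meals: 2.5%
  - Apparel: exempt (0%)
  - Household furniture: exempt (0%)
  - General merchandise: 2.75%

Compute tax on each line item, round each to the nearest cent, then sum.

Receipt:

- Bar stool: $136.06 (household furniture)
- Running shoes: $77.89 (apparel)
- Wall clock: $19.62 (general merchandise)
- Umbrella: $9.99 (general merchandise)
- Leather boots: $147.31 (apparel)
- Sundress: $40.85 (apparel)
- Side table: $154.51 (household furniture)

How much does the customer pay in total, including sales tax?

$643.01

Bar stool $136.06: household furniture → 9.75% + 0% district = 9.75% → $13.27
Running shoes $77.89: apparel → 9.5% + 0% district = 9.5% → $7.40
Wall clock $19.62: general merchandise → 8% + 2.75% district = 10.75% → $2.11
Umbrella $9.99: general merchandise → 8% + 2.75% district = 10.75% → $1.07
Leather boots $147.31: apparel → 9.5% + 0% district = 9.5% → $13.99
Sundress $40.85: apparel → 9.5% + 0% district = 9.5% → $3.88
Side table $154.51: household furniture → 9.75% + 0% district = 9.75% → $15.06
Subtotal = $586.23; tax = $56.78; total due = $643.01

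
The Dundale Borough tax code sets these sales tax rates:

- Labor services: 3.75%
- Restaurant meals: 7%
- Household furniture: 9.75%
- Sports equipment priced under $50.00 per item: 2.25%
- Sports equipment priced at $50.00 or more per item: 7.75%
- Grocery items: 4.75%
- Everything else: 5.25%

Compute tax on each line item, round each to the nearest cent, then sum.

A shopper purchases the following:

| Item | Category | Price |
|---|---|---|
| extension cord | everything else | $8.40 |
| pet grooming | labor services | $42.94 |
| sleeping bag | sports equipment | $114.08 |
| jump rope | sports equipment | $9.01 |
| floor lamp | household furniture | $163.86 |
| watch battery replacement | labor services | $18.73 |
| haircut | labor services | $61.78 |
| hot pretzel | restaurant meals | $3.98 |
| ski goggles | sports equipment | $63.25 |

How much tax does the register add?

$35.27

Extension cord $8.40: everything else → 5.25% → $0.44
Pet grooming $42.94: labor services → 3.75% → $1.61
Sleeping bag $114.08: sports equipment, $50.00 or more → 7.75% → $8.84
Jump rope $9.01: sports equipment, under $50.00 → 2.25% → $0.20
Floor lamp $163.86: household furniture → 9.75% → $15.98
Watch battery replacement $18.73: labor services → 3.75% → $0.70
Haircut $61.78: labor services → 3.75% → $2.32
Hot pretzel $3.98: restaurant meals → 7% → $0.28
Ski goggles $63.25: sports equipment, $50.00 or more → 7.75% → $4.90
Total tax = $0.44 + $1.61 + $8.84 + $0.20 + $15.98 + $0.70 + $2.32 + $0.28 + $4.90 = $35.27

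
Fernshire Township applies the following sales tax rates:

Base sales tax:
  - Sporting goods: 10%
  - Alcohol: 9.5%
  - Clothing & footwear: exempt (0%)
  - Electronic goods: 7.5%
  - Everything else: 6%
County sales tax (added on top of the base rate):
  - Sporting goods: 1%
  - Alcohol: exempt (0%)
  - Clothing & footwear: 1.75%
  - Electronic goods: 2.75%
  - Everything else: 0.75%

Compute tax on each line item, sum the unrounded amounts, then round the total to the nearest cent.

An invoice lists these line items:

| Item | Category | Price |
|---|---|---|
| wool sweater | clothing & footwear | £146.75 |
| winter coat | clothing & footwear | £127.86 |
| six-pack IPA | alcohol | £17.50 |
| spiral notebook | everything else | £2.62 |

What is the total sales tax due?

Wool sweater £146.75: clothing & footwear → 0% + 1.75% county = 1.75% → £2.568125
Winter coat £127.86: clothing & footwear → 0% + 1.75% county = 1.75% → £2.23755
Six-pack IPA £17.50: alcohol → 9.5% + 0% county = 9.5% → £1.6625
Spiral notebook £2.62: everything else → 6% + 0.75% county = 6.75% → £0.17685
Unrounded tax sum = £6.645025 → £6.65

£6.65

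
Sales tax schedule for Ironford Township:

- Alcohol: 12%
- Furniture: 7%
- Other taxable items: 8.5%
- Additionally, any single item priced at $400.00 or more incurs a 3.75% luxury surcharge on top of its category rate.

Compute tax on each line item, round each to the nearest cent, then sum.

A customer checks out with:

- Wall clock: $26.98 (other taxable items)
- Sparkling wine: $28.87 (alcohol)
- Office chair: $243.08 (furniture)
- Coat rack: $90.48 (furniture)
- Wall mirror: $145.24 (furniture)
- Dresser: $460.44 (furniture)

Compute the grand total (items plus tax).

$1083.86

Wall clock $26.98: other taxable items → 8.5% → $2.29
Sparkling wine $28.87: alcohol → 12% → $3.46
Office chair $243.08: furniture → 7% → $17.02
Coat rack $90.48: furniture → 7% → $6.33
Wall mirror $145.24: furniture → 7% → $10.17
Dresser $460.44: furniture → 7% + 3.75% surcharge = 10.75% → $49.50
Subtotal = $995.09; tax = $88.77; total due = $1083.86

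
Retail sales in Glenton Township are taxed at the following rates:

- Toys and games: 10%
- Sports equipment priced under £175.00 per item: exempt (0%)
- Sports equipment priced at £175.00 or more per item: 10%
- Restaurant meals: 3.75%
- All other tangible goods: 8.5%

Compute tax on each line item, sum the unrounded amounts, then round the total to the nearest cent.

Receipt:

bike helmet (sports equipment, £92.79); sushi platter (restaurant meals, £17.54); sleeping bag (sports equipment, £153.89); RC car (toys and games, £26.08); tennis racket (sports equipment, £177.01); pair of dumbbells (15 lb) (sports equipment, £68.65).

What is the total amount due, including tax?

£556.93

Bike helmet £92.79: sports equipment, under £175.00 → 0% → £0.00
Sushi platter £17.54: restaurant meals → 3.75% → £0.65775
Sleeping bag £153.89: sports equipment, under £175.00 → 0% → £0.00
RC car £26.08: toys and games → 10% → £2.608
Tennis racket £177.01: sports equipment, £175.00 or more → 10% → £17.701
Pair of dumbbells (15 lb) £68.65: sports equipment, under £175.00 → 0% → £0.00
Subtotal = £535.96; unrounded tax = £20.96675 → £20.97; total due = £556.93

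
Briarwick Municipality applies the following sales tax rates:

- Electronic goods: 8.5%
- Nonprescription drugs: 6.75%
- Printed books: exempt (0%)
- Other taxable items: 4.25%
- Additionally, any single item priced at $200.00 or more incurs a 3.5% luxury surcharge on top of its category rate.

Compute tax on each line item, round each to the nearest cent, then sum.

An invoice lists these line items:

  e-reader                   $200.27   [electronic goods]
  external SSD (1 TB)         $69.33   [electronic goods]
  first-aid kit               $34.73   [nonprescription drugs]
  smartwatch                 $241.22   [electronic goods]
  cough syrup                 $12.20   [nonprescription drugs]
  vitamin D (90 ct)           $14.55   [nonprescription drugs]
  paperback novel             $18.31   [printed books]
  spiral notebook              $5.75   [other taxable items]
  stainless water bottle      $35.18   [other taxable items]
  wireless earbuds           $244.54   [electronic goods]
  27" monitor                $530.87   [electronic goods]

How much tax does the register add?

E-reader $200.27: electronic goods → 8.5% + 3.5% surcharge = 12% → $24.03
External SSD (1 TB) $69.33: electronic goods → 8.5% → $5.89
First-aid kit $34.73: nonprescription drugs → 6.75% → $2.34
Smartwatch $241.22: electronic goods → 8.5% + 3.5% surcharge = 12% → $28.95
Cough syrup $12.20: nonprescription drugs → 6.75% → $0.82
Vitamin D (90 ct) $14.55: nonprescription drugs → 6.75% → $0.98
Paperback novel $18.31: printed books → 0% → $0.00
Spiral notebook $5.75: other taxable items → 4.25% → $0.24
Stainless water bottle $35.18: other taxable items → 4.25% → $1.50
Wireless earbuds $244.54: electronic goods → 8.5% + 3.5% surcharge = 12% → $29.34
27" monitor $530.87: electronic goods → 8.5% + 3.5% surcharge = 12% → $63.70
Total tax = $24.03 + $5.89 + $2.34 + $28.95 + $0.82 + $0.98 + $0.24 + $1.50 + $29.34 + $63.70 = $157.79

$157.79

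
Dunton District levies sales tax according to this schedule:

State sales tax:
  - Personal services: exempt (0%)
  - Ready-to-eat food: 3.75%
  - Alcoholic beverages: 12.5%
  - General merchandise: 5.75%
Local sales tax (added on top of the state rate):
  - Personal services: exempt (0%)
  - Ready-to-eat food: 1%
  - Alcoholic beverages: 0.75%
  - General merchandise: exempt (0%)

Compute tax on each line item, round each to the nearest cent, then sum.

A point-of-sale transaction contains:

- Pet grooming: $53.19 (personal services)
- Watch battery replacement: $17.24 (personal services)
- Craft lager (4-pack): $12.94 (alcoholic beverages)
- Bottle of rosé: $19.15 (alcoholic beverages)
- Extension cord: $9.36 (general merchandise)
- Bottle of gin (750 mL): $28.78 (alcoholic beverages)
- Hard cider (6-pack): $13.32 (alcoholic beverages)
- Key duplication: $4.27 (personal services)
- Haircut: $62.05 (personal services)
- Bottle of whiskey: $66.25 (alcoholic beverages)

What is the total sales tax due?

$19.14

Pet grooming $53.19: personal services → 0% + 0% local = 0% → $0.00
Watch battery replacement $17.24: personal services → 0% + 0% local = 0% → $0.00
Craft lager (4-pack) $12.94: alcoholic beverages → 12.5% + 0.75% local = 13.25% → $1.71
Bottle of rosé $19.15: alcoholic beverages → 12.5% + 0.75% local = 13.25% → $2.54
Extension cord $9.36: general merchandise → 5.75% + 0% local = 5.75% → $0.54
Bottle of gin (750 mL) $28.78: alcoholic beverages → 12.5% + 0.75% local = 13.25% → $3.81
Hard cider (6-pack) $13.32: alcoholic beverages → 12.5% + 0.75% local = 13.25% → $1.76
Key duplication $4.27: personal services → 0% + 0% local = 0% → $0.00
Haircut $62.05: personal services → 0% + 0% local = 0% → $0.00
Bottle of whiskey $66.25: alcoholic beverages → 12.5% + 0.75% local = 13.25% → $8.78
Total tax = $1.71 + $2.54 + $0.54 + $3.81 + $1.76 + $8.78 = $19.14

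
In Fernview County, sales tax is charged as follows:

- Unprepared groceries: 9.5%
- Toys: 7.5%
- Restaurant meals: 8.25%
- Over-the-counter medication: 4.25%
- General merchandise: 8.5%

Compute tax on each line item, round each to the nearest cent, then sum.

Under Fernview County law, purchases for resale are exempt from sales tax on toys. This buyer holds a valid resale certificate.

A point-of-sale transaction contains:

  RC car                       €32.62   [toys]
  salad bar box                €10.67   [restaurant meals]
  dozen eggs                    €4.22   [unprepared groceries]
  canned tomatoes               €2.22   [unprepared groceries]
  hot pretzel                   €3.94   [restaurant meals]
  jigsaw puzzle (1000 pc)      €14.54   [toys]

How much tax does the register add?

RC car €32.62: toys, buyer-exempt → 0% → €0.00
Salad bar box €10.67: restaurant meals → 8.25% → €0.88
Dozen eggs €4.22: unprepared groceries → 9.5% → €0.40
Canned tomatoes €2.22: unprepared groceries → 9.5% → €0.21
Hot pretzel €3.94: restaurant meals → 8.25% → €0.33
Jigsaw puzzle (1000 pc) €14.54: toys, buyer-exempt → 0% → €0.00
Total tax = €0.88 + €0.40 + €0.21 + €0.33 = €1.82

€1.82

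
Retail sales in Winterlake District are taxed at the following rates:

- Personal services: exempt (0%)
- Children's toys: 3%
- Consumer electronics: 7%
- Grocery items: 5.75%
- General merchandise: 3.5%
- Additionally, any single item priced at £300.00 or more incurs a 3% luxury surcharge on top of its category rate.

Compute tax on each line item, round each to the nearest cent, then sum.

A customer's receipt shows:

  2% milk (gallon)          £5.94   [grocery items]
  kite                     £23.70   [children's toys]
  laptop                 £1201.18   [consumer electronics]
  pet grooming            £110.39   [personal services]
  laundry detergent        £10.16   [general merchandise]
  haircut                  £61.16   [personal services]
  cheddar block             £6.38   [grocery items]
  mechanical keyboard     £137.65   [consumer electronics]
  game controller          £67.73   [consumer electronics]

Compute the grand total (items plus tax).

2% milk (gallon) £5.94: grocery items → 5.75% → £0.34
Kite £23.70: children's toys → 3% → £0.71
Laptop £1201.18: consumer electronics → 7% + 3% surcharge = 10% → £120.12
Pet grooming £110.39: personal services → 0% → £0.00
Laundry detergent £10.16: general merchandise → 3.5% → £0.36
Haircut £61.16: personal services → 0% → £0.00
Cheddar block £6.38: grocery items → 5.75% → £0.37
Mechanical keyboard £137.65: consumer electronics → 7% → £9.64
Game controller £67.73: consumer electronics → 7% → £4.74
Subtotal = £1624.29; tax = £136.28; total due = £1760.57

£1760.57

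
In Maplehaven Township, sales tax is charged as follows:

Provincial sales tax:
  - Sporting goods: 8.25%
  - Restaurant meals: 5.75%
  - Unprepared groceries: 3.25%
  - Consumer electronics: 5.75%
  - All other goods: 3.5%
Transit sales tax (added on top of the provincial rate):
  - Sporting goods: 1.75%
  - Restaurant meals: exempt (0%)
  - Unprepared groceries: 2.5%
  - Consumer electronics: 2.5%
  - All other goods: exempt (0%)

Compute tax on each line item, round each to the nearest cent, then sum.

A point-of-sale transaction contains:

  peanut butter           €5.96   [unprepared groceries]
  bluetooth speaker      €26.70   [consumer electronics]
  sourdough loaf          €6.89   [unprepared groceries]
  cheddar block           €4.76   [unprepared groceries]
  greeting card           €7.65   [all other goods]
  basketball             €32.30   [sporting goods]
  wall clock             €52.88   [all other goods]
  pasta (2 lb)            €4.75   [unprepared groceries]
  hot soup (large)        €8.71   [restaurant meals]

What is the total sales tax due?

Peanut butter €5.96: unprepared groceries → 3.25% + 2.5% transit = 5.75% → €0.34
Bluetooth speaker €26.70: consumer electronics → 5.75% + 2.5% transit = 8.25% → €2.20
Sourdough loaf €6.89: unprepared groceries → 3.25% + 2.5% transit = 5.75% → €0.40
Cheddar block €4.76: unprepared groceries → 3.25% + 2.5% transit = 5.75% → €0.27
Greeting card €7.65: all other goods → 3.5% + 0% transit = 3.5% → €0.27
Basketball €32.30: sporting goods → 8.25% + 1.75% transit = 10% → €3.23
Wall clock €52.88: all other goods → 3.5% + 0% transit = 3.5% → €1.85
Pasta (2 lb) €4.75: unprepared groceries → 3.25% + 2.5% transit = 5.75% → €0.27
Hot soup (large) €8.71: restaurant meals → 5.75% + 0% transit = 5.75% → €0.50
Total tax = €0.34 + €2.20 + €0.40 + €0.27 + €0.27 + €3.23 + €1.85 + €0.27 + €0.50 = €9.33

€9.33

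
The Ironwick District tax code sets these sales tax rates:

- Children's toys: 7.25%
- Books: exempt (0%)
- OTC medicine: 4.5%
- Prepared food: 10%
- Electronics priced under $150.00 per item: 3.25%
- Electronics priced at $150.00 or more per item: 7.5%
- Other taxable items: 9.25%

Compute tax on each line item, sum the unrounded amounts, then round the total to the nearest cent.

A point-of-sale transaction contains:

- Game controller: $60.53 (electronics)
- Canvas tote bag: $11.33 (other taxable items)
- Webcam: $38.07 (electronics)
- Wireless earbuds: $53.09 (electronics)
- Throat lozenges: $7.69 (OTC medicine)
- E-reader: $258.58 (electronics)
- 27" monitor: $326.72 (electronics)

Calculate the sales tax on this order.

$50.22

Game controller $60.53: electronics, under $150.00 → 3.25% → $1.967225
Canvas tote bag $11.33: other taxable items → 9.25% → $1.048025
Webcam $38.07: electronics, under $150.00 → 3.25% → $1.237275
Wireless earbuds $53.09: electronics, under $150.00 → 3.25% → $1.725425
Throat lozenges $7.69: OTC medicine → 4.5% → $0.34605
E-reader $258.58: electronics, $150.00 or more → 7.5% → $19.3935
27" monitor $326.72: electronics, $150.00 or more → 7.5% → $24.504
Unrounded tax sum = $50.2215 → $50.22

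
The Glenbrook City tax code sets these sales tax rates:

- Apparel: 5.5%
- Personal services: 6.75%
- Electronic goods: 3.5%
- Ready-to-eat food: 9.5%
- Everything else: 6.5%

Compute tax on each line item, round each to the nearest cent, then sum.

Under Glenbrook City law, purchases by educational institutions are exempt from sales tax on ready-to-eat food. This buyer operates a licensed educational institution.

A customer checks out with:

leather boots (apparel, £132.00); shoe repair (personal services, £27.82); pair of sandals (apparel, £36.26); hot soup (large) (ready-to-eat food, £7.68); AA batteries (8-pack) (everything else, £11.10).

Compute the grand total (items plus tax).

£226.71

Leather boots £132.00: apparel → 5.5% → £7.26
Shoe repair £27.82: personal services → 6.75% → £1.88
Pair of sandals £36.26: apparel → 5.5% → £1.99
Hot soup (large) £7.68: ready-to-eat food, buyer-exempt → 0% → £0.00
AA batteries (8-pack) £11.10: everything else → 6.5% → £0.72
Subtotal = £214.86; tax = £11.85; total due = £226.71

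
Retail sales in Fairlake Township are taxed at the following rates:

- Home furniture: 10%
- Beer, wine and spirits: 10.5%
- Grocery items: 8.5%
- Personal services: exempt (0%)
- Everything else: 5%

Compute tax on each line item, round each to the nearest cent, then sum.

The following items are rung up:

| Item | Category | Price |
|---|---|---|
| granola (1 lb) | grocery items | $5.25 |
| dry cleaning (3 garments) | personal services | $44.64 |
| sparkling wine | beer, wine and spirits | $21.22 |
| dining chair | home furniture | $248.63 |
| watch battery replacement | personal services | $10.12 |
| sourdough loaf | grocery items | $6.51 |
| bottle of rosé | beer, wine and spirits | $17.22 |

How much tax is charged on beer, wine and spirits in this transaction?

Sparkling wine $21.22: beer, wine and spirits → 10.5% → $2.23
Bottle of rosé $17.22: beer, wine and spirits → 10.5% → $1.81
Tax on beer, wine and spirits = $2.23 + $1.81 = $4.04

$4.04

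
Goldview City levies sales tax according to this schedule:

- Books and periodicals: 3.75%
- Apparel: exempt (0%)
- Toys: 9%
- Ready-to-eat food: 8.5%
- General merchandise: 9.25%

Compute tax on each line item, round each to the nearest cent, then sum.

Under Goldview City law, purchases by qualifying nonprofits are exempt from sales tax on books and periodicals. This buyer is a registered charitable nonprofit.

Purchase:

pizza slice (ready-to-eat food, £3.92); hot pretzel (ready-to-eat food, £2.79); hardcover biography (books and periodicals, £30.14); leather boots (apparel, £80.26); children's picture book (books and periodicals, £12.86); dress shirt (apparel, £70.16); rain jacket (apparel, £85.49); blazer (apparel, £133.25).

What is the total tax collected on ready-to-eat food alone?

£0.57

Pizza slice £3.92: ready-to-eat food → 8.5% → £0.33
Hot pretzel £2.79: ready-to-eat food → 8.5% → £0.24
Tax on ready-to-eat food = £0.33 + £0.24 = £0.57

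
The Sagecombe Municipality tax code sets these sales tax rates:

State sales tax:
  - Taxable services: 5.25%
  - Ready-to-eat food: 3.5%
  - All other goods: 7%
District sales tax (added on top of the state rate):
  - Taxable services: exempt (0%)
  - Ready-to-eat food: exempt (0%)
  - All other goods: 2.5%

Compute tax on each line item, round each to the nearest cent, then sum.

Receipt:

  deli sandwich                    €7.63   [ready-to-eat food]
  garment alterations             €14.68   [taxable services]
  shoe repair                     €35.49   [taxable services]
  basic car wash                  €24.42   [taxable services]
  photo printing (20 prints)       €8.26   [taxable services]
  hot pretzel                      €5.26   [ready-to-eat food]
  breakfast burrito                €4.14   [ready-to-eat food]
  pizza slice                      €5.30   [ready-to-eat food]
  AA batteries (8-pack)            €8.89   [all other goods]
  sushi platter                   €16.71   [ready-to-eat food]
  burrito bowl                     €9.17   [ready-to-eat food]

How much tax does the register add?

Deli sandwich €7.63: ready-to-eat food → 3.5% + 0% district = 3.5% → €0.27
Garment alterations €14.68: taxable services → 5.25% + 0% district = 5.25% → €0.77
Shoe repair €35.49: taxable services → 5.25% + 0% district = 5.25% → €1.86
Basic car wash €24.42: taxable services → 5.25% + 0% district = 5.25% → €1.28
Photo printing (20 prints) €8.26: taxable services → 5.25% + 0% district = 5.25% → €0.43
Hot pretzel €5.26: ready-to-eat food → 3.5% + 0% district = 3.5% → €0.18
Breakfast burrito €4.14: ready-to-eat food → 3.5% + 0% district = 3.5% → €0.14
Pizza slice €5.30: ready-to-eat food → 3.5% + 0% district = 3.5% → €0.19
AA batteries (8-pack) €8.89: all other goods → 7% + 2.5% district = 9.5% → €0.84
Sushi platter €16.71: ready-to-eat food → 3.5% + 0% district = 3.5% → €0.58
Burrito bowl €9.17: ready-to-eat food → 3.5% + 0% district = 3.5% → €0.32
Total tax = €0.27 + €0.77 + €1.86 + €1.28 + €0.43 + €0.18 + €0.14 + €0.19 + €0.84 + €0.58 + €0.32 = €6.86

€6.86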